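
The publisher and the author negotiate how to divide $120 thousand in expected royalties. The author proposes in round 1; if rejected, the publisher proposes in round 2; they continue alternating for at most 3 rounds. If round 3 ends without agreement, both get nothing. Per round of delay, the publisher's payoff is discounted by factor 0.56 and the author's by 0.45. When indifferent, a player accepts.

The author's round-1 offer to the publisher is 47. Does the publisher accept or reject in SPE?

Work out the publisher's continuation value if the offer is rejected.
Round 3 (the author proposes): the publisher will accept anything ≥ 0, so the author offers 0 and keeps 120.
Round 2 (the publisher proposes): the author can get 120 next round, worth 0.45 × 120 = 54 now, so the publisher offers 54, keeping 66.
So by rejecting in round 1, the publisher gets 66 next round, worth 0.56 × 66 = 36.96 now.
Offer 47 ≥ 36.96, so the publisher accepts.

Accept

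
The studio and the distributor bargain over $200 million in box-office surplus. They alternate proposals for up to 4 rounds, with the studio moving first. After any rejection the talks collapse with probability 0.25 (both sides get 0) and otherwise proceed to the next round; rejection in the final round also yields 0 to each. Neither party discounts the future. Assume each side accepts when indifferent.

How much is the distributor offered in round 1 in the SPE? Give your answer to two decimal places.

Round 4 (the distributor proposes): the studio will accept anything ≥ 0, so the distributor offers 0 and keeps 200.
Round 3 (the studio proposes): rejecting gives the distributor an expected 0.75 × 200 = 150. The studio offers 150 and keeps 200 − 150 = 50.
Round 2 (the distributor proposes): rejecting gives the studio an expected 0.75 × 50 = 37.5; the distributor offers that and keeps 162.5.
Round 1 (the studio proposes): rejecting gives the distributor an expected 0.75 × 162.5 = 121.875. The studio offers 121.875 and keeps 200 − 121.875 = 78.125.

121.88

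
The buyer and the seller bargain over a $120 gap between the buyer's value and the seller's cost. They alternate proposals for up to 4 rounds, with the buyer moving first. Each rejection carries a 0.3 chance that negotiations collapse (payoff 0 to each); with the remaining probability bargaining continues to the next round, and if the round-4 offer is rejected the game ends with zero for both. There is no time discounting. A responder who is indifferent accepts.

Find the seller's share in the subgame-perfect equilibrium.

66.36

Round 4 (the seller proposes): rejection yields 0 for the buyer; the seller offers 0 and keeps 120.
Round 3 (the buyer proposes): rejecting gives the seller an expected 0.7 × 120 = 84. The buyer offers 84 and keeps 120 − 84 = 36.
Round 2 (the seller proposes): rejecting gives the buyer an expected 0.7 × 36 = 25.2, so the seller offers 25.2, keeping 94.8.
Round 1 (the buyer proposes): rejecting gives the seller an expected 0.7 × 94.8 = 66.36. The buyer offers 66.36 and keeps 120 − 66.36 = 53.64.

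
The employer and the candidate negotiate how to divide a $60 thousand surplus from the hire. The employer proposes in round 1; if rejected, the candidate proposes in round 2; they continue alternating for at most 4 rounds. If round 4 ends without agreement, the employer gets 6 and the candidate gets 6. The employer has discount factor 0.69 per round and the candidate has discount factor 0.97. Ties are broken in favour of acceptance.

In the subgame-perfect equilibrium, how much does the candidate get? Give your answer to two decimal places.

53.10

Round 4 (the candidate proposes): the employer gets 6 if talks fail, so the candidate offers 6 and keeps 54.
Round 3 (the employer proposes): the candidate can get 54 next round, worth 0.97 × 54 = 52.38 now; the employer offers that and keeps 7.62.
Round 2 (the candidate proposes): the employer can get 7.62 next round, worth 0.69 × 7.62 = 5.2578 now; the candidate offers that and keeps 54.7422.
Round 1 (the employer proposes): the candidate can get 54.7422 next round, worth 0.97 × 54.7422 = 53.099934 now, so the employer offers 53.099934, keeping 6.900066.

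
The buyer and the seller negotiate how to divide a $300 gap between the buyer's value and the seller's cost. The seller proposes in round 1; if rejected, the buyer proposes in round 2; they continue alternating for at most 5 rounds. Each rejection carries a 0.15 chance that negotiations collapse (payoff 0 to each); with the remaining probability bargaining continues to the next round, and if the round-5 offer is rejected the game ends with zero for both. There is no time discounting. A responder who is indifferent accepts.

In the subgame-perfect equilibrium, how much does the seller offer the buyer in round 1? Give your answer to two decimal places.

65.89

Round 5 (the seller proposes): the buyer will accept anything ≥ 0, so the seller offers 0 and keeps 300.
Round 4 (the buyer proposes): rejecting gives the seller an expected 0.85 × 300 = 255; the buyer offers that and keeps 45.
Round 3 (the seller proposes): rejecting gives the buyer an expected 0.85 × 45 = 38.25; the seller offers that and keeps 261.75.
Round 2 (the buyer proposes): rejecting gives the seller an expected 0.85 × 261.75 = 222.4875. The buyer offers 222.4875 and keeps 300 − 222.4875 = 77.5125.
Round 1 (the seller proposes): rejecting gives the buyer an expected 0.85 × 77.5125 = 65.885625. The seller offers 65.885625 and keeps 300 − 65.885625 = 234.114375.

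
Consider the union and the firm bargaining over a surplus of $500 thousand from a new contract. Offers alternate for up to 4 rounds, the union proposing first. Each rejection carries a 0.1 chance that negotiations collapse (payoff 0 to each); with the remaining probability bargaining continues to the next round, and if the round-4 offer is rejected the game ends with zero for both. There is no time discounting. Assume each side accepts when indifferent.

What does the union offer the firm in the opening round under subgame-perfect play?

Round 4 (the firm proposes): the union will accept anything ≥ 0, so the firm offers 0 and keeps 500.
Round 3 (the union proposes): rejecting gives the firm an expected 0.9 × 500 = 450. The union offers 450 and keeps 500 − 450 = 50.
Round 2 (the firm proposes): rejecting gives the union an expected 0.9 × 50 = 45, so the firm offers 45, keeping 455.
Round 1 (the union proposes): rejecting gives the firm an expected 0.9 × 455 = 409.5, so the union offers 409.5, keeping 90.5.

409.5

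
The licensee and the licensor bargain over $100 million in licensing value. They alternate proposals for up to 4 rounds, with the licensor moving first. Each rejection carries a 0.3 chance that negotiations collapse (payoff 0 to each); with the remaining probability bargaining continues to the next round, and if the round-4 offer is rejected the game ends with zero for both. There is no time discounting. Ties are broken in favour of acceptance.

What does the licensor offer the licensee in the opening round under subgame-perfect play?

55.3

Round 4 (the licensee proposes): rejection yields 0 for the licensor; the licensee offers 0 and keeps 100.
Round 3 (the licensor proposes): rejecting gives the licensee an expected 0.7 × 100 = 70. The licensor offers 70 and keeps 100 − 70 = 30.
Round 2 (the licensee proposes): rejecting gives the licensor an expected 0.7 × 30 = 21, so the licensee offers 21, keeping 79.
Round 1 (the licensor proposes): rejecting gives the licensee an expected 0.7 × 79 = 55.3. The licensor offers 55.3 and keeps 100 − 55.3 = 44.7.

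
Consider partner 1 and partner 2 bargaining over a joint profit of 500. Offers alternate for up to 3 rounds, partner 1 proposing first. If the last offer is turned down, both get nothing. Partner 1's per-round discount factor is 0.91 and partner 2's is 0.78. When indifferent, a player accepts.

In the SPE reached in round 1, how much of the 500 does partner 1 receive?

Work backward from the last round.
Round 3 (partner 1 proposes): rejection yields 0 for partner 2; partner 1 offers 0 and keeps 500.
Round 2 (partner 2 proposes): partner 1 can get 500 next round, worth 0.91 × 500 = 455 now, so partner 2 offers 455, keeping 45.
Round 1 (partner 1 proposes): partner 2 can get 45 next round, worth 0.78 × 45 = 35.1 now. Partner 1 offers 35.1 and keeps 500 − 35.1 = 464.9.

464.9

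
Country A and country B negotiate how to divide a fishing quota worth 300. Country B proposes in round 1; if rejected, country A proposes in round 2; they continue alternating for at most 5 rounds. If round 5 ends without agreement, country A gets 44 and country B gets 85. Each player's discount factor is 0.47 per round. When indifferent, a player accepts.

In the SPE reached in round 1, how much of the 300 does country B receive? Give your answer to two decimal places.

206.62

Round 5 (country B proposes): country A gets 44 if talks fail, so country B offers 44 and keeps 256.
Round 4 (country A proposes): country B can get 256 next round, worth 0.47 × 256 = 120.32 now; country A offers that and keeps 179.68.
Round 3 (country B proposes): country A can get 179.68 next round, worth 0.47 × 179.68 = 84.4496 now, so country B offers 84.4496, keeping 215.5504.
Round 2 (country A proposes): country B can get 215.5504 next round, worth 0.47 × 215.5504 = 101.308688 now. Country A offers 101.308688 and keeps 300 − 101.308688 = 198.691312.
Round 1 (country B proposes): country A can get 198.691312 next round, worth 0.47 × 198.691312 = 93.38491664 now. Country B offers 93.38491664 and keeps 300 − 93.38491664 = 206.61508336.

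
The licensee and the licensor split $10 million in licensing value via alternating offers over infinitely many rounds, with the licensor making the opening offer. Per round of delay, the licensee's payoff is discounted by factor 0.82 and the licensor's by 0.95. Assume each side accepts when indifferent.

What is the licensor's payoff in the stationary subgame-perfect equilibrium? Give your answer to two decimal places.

Let x be the licensor's share when the licensor proposes and y be the licensee's share when the licensee proposes.
The licensee accepts iff offered ≥ 0.82·y, so x = 10 − 0.82y. Symmetrically y = 10 − 0.95x.
Substituting: x = 10 − 0.82(10 − 0.95x), giving x(1 − 0.95·0.82) = 10(1 − 0.82).
So x = 10 × 0.18 / 0.221 ≈ 8.1448, and the licensee receives 10 − x ≈ 1.8552.

8.14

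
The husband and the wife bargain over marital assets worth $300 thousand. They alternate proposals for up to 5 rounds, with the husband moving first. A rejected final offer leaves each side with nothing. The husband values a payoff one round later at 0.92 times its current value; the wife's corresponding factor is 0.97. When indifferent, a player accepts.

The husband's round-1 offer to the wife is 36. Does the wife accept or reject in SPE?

Reject

Round 5 (the husband proposes): rejection yields 0 for the wife; the husband offers 0 and keeps 300.
Round 4 (the wife proposes): the husband can get 300 next round, worth 0.92 × 300 = 276 now; the wife offers that and keeps 24.
Round 3 (the husband proposes): the wife can get 24 next round, worth 0.97 × 24 = 23.28 now; the husband offers that and keeps 276.72.
Round 2 (the wife proposes): the husband can get 276.72 next round, worth 0.92 × 276.72 = 254.5824 now, so the wife offers 254.5824, keeping 45.4176.
So by rejecting in round 1, the wife gets 45.4176 next round, worth 0.97 × 45.4176 = 44.055072 now.
Offer 36 < 44.055072, so the wife rejects.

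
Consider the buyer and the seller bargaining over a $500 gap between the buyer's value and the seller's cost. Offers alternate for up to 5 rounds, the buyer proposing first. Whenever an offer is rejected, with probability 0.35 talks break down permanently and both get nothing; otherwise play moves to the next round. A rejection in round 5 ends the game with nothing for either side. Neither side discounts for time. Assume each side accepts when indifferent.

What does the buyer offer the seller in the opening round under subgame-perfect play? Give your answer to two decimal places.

By backward induction:
Round 5 (the buyer proposes): the seller will accept anything ≥ 0, so the buyer offers 0 and keeps 500.
Round 4 (the seller proposes): rejecting gives the buyer an expected 0.65 × 500 = 325, so the seller offers 325, keeping 175.
Round 3 (the buyer proposes): rejecting gives the seller an expected 0.65 × 175 = 113.75; the buyer offers that and keeps 386.25.
Round 2 (the seller proposes): rejecting gives the buyer an expected 0.65 × 386.25 = 251.0625. The seller offers 251.0625 and keeps 500 − 251.0625 = 248.9375.
Round 1 (the buyer proposes): rejecting gives the seller an expected 0.65 × 248.9375 = 161.809375. The buyer offers 161.809375 and keeps 500 − 161.809375 = 338.190625.

161.81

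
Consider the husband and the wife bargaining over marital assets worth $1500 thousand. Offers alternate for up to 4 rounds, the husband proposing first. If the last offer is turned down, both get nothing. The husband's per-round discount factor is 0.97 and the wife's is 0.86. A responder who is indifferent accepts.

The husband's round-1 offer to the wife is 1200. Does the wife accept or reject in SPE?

Work out the wife's continuation value if the offer is rejected.
Round 4 (the wife proposes): the husband will accept anything ≥ 0, so the wife offers 0 and keeps 1500.
Round 3 (the husband proposes): the wife can get 1500 next round, worth 0.86 × 1500 = 1290 now. The husband offers 1290 and keeps 1500 − 1290 = 210.
Round 2 (the wife proposes): the husband can get 210 next round, worth 0.97 × 210 = 203.7 now, so the wife offers 203.7, keeping 1296.3.
So by rejecting in round 1, the wife gets 1296.3 next round, worth 0.86 × 1296.3 = 1114.818 now.
Offer 1200 ≥ 1114.818, so the wife accepts.

Accept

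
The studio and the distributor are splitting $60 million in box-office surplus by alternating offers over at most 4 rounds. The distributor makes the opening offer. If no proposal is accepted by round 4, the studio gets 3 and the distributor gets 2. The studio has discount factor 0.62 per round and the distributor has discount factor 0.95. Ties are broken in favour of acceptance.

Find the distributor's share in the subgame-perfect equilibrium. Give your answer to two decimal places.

Round 4 (the studio proposes): the distributor gets 2 if talks fail, so the studio offers 2 and keeps 58.
Round 3 (the distributor proposes): the studio can get 58 next round, worth 0.62 × 58 = 35.96 now; the distributor offers that and keeps 24.04.
Round 2 (the studio proposes): the distributor can get 24.04 next round, worth 0.95 × 24.04 = 22.838 now. The studio offers 22.838 and keeps 60 − 22.838 = 37.162.
Round 1 (the distributor proposes): the studio can get 37.162 next round, worth 0.62 × 37.162 = 23.04044 now. The distributor offers 23.04044 and keeps 60 − 23.04044 = 36.95956.

36.96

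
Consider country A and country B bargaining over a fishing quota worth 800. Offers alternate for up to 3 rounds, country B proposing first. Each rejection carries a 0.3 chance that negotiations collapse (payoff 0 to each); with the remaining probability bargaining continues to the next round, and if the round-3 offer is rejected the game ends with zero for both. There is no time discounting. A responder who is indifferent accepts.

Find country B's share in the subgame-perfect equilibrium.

By backward induction:
Round 3 (country B proposes): country A will accept anything ≥ 0, so country B offers 0 and keeps 800.
Round 2 (country A proposes): rejecting gives country B an expected 0.7 × 800 = 560; country A offers that and keeps 240.
Round 1 (country B proposes): rejecting gives country A an expected 0.7 × 240 = 168; country B offers that and keeps 632.

632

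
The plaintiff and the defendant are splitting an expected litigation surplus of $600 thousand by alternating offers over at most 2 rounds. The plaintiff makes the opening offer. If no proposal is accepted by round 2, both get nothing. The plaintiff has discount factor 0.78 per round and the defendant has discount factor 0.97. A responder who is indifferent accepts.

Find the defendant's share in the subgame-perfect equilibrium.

Round 2 (the defendant proposes): rejection yields 0 for the plaintiff; the defendant offers 0 and keeps 600.
Round 1 (the plaintiff proposes): the defendant can get 600 next round, worth 0.97 × 600 = 582 now. The plaintiff offers 582 and keeps 600 − 582 = 18.

582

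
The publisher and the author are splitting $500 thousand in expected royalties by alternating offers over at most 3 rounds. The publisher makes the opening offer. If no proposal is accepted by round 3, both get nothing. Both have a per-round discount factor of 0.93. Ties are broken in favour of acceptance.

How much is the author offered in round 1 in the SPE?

By backward induction:
Round 3 (the publisher proposes): the author will accept anything ≥ 0, so the publisher offers 0 and keeps 500.
Round 2 (the author proposes): the publisher can get 500 next round, worth 0.93 × 500 = 465 now, so the author offers 465, keeping 35.
Round 1 (the publisher proposes): the author can get 35 next round, worth 0.93 × 35 = 32.55 now, so the publisher offers 32.55, keeping 467.45.

32.55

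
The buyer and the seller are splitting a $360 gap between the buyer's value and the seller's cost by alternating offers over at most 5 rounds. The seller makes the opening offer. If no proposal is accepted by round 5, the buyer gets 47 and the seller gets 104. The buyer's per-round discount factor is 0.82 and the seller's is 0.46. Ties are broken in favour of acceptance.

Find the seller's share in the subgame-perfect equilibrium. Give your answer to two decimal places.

133.78

Round 5 (the seller proposes): the buyer gets 47 if talks fail, so the seller offers 47 and keeps 313.
Round 4 (the buyer proposes): the seller can get 313 next round, worth 0.46 × 313 = 143.98 now. The buyer offers 143.98 and keeps 360 − 143.98 = 216.02.
Round 3 (the seller proposes): the buyer can get 216.02 next round, worth 0.82 × 216.02 = 177.1364 now; the seller offers that and keeps 182.8636.
Round 2 (the buyer proposes): the seller can get 182.8636 next round, worth 0.46 × 182.8636 = 84.117256 now. The buyer offers 84.117256 and keeps 360 − 84.117256 = 275.882744.
Round 1 (the seller proposes): the buyer can get 275.882744 next round, worth 0.82 × 275.882744 = 226.22385008 now, so the seller offers 226.22385008, keeping 133.77614992.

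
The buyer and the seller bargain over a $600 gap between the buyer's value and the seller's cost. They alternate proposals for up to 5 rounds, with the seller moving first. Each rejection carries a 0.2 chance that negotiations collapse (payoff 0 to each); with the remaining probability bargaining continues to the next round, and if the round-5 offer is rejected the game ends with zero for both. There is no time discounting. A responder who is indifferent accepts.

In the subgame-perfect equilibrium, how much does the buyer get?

157.44

By backward induction:
Round 5 (the seller proposes): rejection yields 0 for the buyer; the seller offers 0 and keeps 600.
Round 4 (the buyer proposes): rejecting gives the seller an expected 0.8 × 600 = 480, so the buyer offers 480, keeping 120.
Round 3 (the seller proposes): rejecting gives the buyer an expected 0.8 × 120 = 96, so the seller offers 96, keeping 504.
Round 2 (the buyer proposes): rejecting gives the seller an expected 0.8 × 504 = 403.2, so the buyer offers 403.2, keeping 196.8.
Round 1 (the seller proposes): rejecting gives the buyer an expected 0.8 × 196.8 = 157.44, so the seller offers 157.44, keeping 442.56.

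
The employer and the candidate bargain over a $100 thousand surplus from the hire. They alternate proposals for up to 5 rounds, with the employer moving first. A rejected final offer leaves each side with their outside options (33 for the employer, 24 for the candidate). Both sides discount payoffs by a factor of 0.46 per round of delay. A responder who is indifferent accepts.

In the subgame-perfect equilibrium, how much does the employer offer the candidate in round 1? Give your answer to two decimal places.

31.17

Solve by backward induction from round 5.
Round 5 (the employer proposes): the candidate gets 24 if talks fail, so the employer offers 24 and keeps 76.
Round 4 (the candidate proposes): the employer can get 76 next round, worth 0.46 × 76 = 34.96 now. The candidate offers 34.96 and keeps 100 − 34.96 = 65.04.
Round 3 (the employer proposes): the candidate can get 65.04 next round, worth 0.46 × 65.04 = 29.9184 now; the employer offers that and keeps 70.0816.
Round 2 (the candidate proposes): the employer can get 70.0816 next round, worth 0.46 × 70.0816 = 32.237536 now, so the candidate offers 32.237536, keeping 67.762464.
Round 1 (the employer proposes): the candidate can get 67.762464 next round, worth 0.46 × 67.762464 = 31.17073344 now. The employer offers 31.17073344 and keeps 100 − 31.17073344 = 68.82926656.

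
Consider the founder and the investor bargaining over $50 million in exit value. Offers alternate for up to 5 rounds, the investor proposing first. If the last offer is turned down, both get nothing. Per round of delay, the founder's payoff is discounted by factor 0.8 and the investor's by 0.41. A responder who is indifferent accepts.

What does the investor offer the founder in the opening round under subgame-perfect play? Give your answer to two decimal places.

By backward induction:
Round 5 (the investor proposes): the founder will accept anything ≥ 0, so the investor offers 0 and keeps 50.
Round 4 (the founder proposes): the investor can get 50 next round, worth 0.41 × 50 = 20.5 now. The founder offers 20.5 and keeps 50 − 20.5 = 29.5.
Round 3 (the investor proposes): the founder can get 29.5 next round, worth 0.8 × 29.5 = 23.6 now, so the investor offers 23.6, keeping 26.4.
Round 2 (the founder proposes): the investor can get 26.4 next round, worth 0.41 × 26.4 = 10.824 now, so the founder offers 10.824, keeping 39.176.
Round 1 (the investor proposes): the founder can get 39.176 next round, worth 0.8 × 39.176 = 31.3408 now, so the investor offers 31.3408, keeping 18.6592.

31.34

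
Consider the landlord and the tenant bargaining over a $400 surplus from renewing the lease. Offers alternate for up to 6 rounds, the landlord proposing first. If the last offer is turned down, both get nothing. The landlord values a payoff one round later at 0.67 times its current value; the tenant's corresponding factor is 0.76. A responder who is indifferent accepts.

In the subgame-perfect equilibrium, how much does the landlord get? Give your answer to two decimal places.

Round 6 (the tenant proposes): the landlord will accept anything ≥ 0, so the tenant offers 0 and keeps 400.
Round 5 (the landlord proposes): the tenant can get 400 next round, worth 0.76 × 400 = 304 now, so the landlord offers 304, keeping 96.
Round 4 (the tenant proposes): the landlord can get 96 next round, worth 0.67 × 96 = 64.32 now. The tenant offers 64.32 and keeps 400 − 64.32 = 335.68.
Round 3 (the landlord proposes): the tenant can get 335.68 next round, worth 0.76 × 335.68 = 255.1168 now, so the landlord offers 255.1168, keeping 144.8832.
Round 2 (the tenant proposes): the landlord can get 144.8832 next round, worth 0.67 × 144.8832 = 97.071744 now, so the tenant offers 97.071744, keeping 302.928256.
Round 1 (the landlord proposes): the tenant can get 302.928256 next round, worth 0.76 × 302.928256 = 230.22547456 now; the landlord offers that and keeps 169.77452544.

169.77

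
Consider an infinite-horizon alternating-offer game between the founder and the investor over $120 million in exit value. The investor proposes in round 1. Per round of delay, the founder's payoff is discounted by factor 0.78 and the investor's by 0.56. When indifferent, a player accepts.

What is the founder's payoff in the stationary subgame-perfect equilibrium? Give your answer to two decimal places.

When the investor proposes, the founder accepts any offer worth at least 0.78 times what the founder would get by proposing next round; and vice versa.
This gives x = 120 − 0.78y and y = 120 − 0.56x, where x and y are each side's share when it proposes.
Hence (1 − 0.78·0.56)x = 120(1 − 0.78), i.e. 0.5632·x = 26.4.
x = 46.875; the founder's share is 120 − x = 73.125.

73.13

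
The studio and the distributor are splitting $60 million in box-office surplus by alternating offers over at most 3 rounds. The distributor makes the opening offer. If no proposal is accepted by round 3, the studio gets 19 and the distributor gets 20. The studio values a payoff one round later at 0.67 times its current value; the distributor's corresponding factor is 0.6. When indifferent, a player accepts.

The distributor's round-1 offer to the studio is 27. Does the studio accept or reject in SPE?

Round 3 (the distributor proposes): the studio gets 19 if talks fail, so the distributor offers 19 and keeps 41.
Round 2 (the studio proposes): the distributor can get 41 next round, worth 0.6 × 41 = 24.6 now, so the studio offers 24.6, keeping 35.4.
So by rejecting in round 1, the studio gets 35.4 next round, worth 0.67 × 35.4 = 23.718 now.
Offer 27 ≥ 23.718, so the studio accepts.

Accept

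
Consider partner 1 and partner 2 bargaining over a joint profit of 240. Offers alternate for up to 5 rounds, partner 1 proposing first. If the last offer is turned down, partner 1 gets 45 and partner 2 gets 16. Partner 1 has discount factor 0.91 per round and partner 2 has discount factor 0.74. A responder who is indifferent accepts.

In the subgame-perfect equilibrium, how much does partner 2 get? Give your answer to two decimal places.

34.00

Solve by backward induction from round 5.
Round 5 (partner 1 proposes): partner 2 gets 16 if talks fail, so partner 1 offers 16 and keeps 224.
Round 4 (partner 2 proposes): partner 1 can get 224 next round, worth 0.91 × 224 = 203.84 now; partner 2 offers that and keeps 36.16.
Round 3 (partner 1 proposes): partner 2 can get 36.16 next round, worth 0.74 × 36.16 = 26.7584 now; partner 1 offers that and keeps 213.2416.
Round 2 (partner 2 proposes): partner 1 can get 213.2416 next round, worth 0.91 × 213.2416 = 194.049856 now. Partner 2 offers 194.049856 and keeps 240 − 194.049856 = 45.950144.
Round 1 (partner 1 proposes): partner 2 can get 45.950144 next round, worth 0.74 × 45.950144 = 34.00310656 now. Partner 1 offers 34.00310656 and keeps 240 − 34.00310656 = 205.99689344.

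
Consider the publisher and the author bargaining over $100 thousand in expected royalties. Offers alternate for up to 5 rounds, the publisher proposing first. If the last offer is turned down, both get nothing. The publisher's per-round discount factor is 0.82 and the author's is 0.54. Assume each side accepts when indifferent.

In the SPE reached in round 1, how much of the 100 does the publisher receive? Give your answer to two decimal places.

Round 5 (the publisher proposes): rejection yields 0 for the author; the publisher offers 0 and keeps 100.
Round 4 (the author proposes): the publisher can get 100 next round, worth 0.82 × 100 = 82 now. The author offers 82 and keeps 100 − 82 = 18.
Round 3 (the publisher proposes): the author can get 18 next round, worth 0.54 × 18 = 9.72 now, so the publisher offers 9.72, keeping 90.28.
Round 2 (the author proposes): the publisher can get 90.28 next round, worth 0.82 × 90.28 = 74.0296 now; the author offers that and keeps 25.9704.
Round 1 (the publisher proposes): the author can get 25.9704 next round, worth 0.54 × 25.9704 = 14.024016 now. The publisher offers 14.024016 and keeps 100 − 14.024016 = 85.975984.

85.98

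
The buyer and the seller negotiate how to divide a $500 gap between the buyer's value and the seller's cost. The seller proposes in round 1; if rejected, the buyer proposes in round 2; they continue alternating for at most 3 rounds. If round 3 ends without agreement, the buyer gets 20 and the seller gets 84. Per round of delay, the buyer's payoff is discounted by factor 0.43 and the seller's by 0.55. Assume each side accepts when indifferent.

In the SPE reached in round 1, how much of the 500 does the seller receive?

398.52

By backward induction:
Round 3 (the seller proposes): the buyer gets 20 if talks fail, so the seller offers 20 and keeps 480.
Round 2 (the buyer proposes): the seller can get 480 next round, worth 0.55 × 480 = 264 now; the buyer offers that and keeps 236.
Round 1 (the seller proposes): the buyer can get 236 next round, worth 0.43 × 236 = 101.48 now. The seller offers 101.48 and keeps 500 − 101.48 = 398.52.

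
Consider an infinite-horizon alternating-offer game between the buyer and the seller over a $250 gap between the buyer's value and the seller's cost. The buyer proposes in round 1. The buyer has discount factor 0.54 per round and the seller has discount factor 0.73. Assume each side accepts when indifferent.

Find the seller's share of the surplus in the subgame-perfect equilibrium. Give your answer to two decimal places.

In a stationary SPE each proposer offers the other exactly their discounted continuation value.
If the buyer keeps x when proposing and the seller keeps y when proposing, then x = 250 − 0.73y and y = 250 − 0.54x.
Solving: x = 250(1 − 0.73) / (1 − 0.54·0.73) = 67.5 / 0.6058 ≈ 111.4229.
The seller gets 250 − 111.4229 ≈ 138.5771.

138.58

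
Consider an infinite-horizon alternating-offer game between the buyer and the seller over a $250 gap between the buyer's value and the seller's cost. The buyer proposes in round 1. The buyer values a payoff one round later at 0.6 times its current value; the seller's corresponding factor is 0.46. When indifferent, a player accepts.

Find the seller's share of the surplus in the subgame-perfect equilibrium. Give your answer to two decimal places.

63.54

When the buyer proposes, the seller accepts any offer worth at least 0.46 times what the seller would get by proposing next round; and vice versa.
This gives x = 250 − 0.46y and y = 250 − 0.6x, where x and y are each side's share when it proposes.
Hence (1 − 0.46·0.6)x = 250(1 − 0.46), i.e. 0.724·x = 135.
x ≈ 186.4641; the seller's share is 250 − x ≈ 63.5359.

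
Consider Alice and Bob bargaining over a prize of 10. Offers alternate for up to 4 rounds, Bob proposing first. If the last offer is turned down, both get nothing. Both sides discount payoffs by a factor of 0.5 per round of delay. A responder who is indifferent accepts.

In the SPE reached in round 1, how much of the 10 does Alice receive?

Round 4 (Alice proposes): rejection yields 0 for Bob; Alice offers 0 and keeps 10.
Round 3 (Bob proposes): Alice can get 10 next round, worth 0.5 × 10 = 5 now. Bob offers 5 and keeps 10 − 5 = 5.
Round 2 (Alice proposes): Bob can get 5 next round, worth 0.5 × 5 = 2.5 now. Alice offers 2.5 and keeps 10 − 2.5 = 7.5.
Round 1 (Bob proposes): Alice can get 7.5 next round, worth 0.5 × 7.5 = 3.75 now; Bob offers that and keeps 6.25.

3.75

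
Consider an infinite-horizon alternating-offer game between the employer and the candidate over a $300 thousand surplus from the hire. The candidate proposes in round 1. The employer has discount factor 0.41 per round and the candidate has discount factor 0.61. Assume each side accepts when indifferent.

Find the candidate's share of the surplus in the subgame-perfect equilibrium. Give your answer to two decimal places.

236.03

Let x be the candidate's share when the candidate proposes and y be the employer's share when the employer proposes.
The employer accepts iff offered ≥ 0.41·y, so x = 300 − 0.41y. Symmetrically y = 300 − 0.61x.
Substituting: x = 300 − 0.41(300 − 0.61x), giving x(1 − 0.61·0.41) = 300(1 − 0.41).
So x = 300 × 0.59 / 0.7499 ≈ 236.0315, and the employer receives 300 − x ≈ 63.9685.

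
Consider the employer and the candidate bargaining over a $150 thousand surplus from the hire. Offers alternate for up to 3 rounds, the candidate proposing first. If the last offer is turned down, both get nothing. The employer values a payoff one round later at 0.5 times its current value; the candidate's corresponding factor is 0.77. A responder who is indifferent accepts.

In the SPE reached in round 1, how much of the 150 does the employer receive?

17.25

Round 3 (the candidate proposes): the employer will accept anything ≥ 0, so the candidate offers 0 and keeps 150.
Round 2 (the employer proposes): the candidate can get 150 next round, worth 0.77 × 150 = 115.5 now. The employer offers 115.5 and keeps 150 − 115.5 = 34.5.
Round 1 (the candidate proposes): the employer can get 34.5 next round, worth 0.5 × 34.5 = 17.25 now. The candidate offers 17.25 and keeps 150 − 17.25 = 132.75.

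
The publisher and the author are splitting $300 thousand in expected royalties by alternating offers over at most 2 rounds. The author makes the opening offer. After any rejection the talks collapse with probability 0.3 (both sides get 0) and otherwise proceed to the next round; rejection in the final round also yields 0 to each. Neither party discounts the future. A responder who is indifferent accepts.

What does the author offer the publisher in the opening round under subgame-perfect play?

By backward induction:
Round 2 (the publisher proposes): the author will accept anything ≥ 0, so the publisher offers 0 and keeps 300.
Round 1 (the author proposes): rejecting gives the publisher an expected 0.7 × 300 = 210, so the author offers 210, keeping 90.

210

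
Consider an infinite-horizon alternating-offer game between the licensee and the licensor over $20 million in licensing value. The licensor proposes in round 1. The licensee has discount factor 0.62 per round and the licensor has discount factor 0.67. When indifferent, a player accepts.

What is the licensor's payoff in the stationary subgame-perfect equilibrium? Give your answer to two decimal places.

13.00

In a stationary SPE each proposer offers the other exactly their discounted continuation value.
If the licensor keeps x when proposing and the licensee keeps y when proposing, then x = 20 − 0.62y and y = 20 − 0.67x.
Solving: x = 20(1 − 0.62) / (1 − 0.67·0.62) = 7.6 / 0.5846 ≈ 13.0003.
The licensee gets 20 − 13.0003 ≈ 6.9997.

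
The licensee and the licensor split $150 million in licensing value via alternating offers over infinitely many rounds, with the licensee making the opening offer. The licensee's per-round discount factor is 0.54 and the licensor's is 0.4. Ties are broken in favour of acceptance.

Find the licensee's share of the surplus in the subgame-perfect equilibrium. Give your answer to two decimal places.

In a stationary SPE each proposer offers the other exactly their discounted continuation value.
If the licensee keeps x when proposing and the licensor keeps y when proposing, then x = 150 − 0.4y and y = 150 − 0.54x.
Solving: x = 150(1 − 0.4) / (1 − 0.54·0.4) = 90 / 0.784 ≈ 114.7959.
The licensor gets 150 − 114.7959 ≈ 35.2041.

114.80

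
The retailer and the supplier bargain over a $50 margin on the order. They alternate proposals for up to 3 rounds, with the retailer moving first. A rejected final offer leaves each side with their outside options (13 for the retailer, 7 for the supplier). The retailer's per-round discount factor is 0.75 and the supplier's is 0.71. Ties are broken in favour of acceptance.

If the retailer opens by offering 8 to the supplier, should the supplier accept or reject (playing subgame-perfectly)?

Work out the supplier's continuation value if the offer is rejected.
Round 3 (the retailer proposes): the supplier gets 7 if talks fail, so the retailer offers 7 and keeps 43.
Round 2 (the supplier proposes): the retailer can get 43 next round, worth 0.75 × 43 = 32.25 now, so the supplier offers 32.25, keeping 17.75.
So by rejecting in round 1, the supplier gets 17.75 next round, worth 0.71 × 17.75 = 12.6025 now.
Offer 8 < 12.6025, so the supplier rejects.

Reject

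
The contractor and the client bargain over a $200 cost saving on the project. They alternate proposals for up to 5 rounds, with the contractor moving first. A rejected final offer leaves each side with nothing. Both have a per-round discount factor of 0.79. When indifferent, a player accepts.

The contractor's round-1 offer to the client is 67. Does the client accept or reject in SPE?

Round 5 (the contractor proposes): the client will accept anything ≥ 0, so the contractor offers 0 and keeps 200.
Round 4 (the client proposes): the contractor can get 200 next round, worth 0.79 × 200 = 158 now. The client offers 158 and keeps 200 − 158 = 42.
Round 3 (the contractor proposes): the client can get 42 next round, worth 0.79 × 42 = 33.18 now, so the contractor offers 33.18, keeping 166.82.
Round 2 (the client proposes): the contractor can get 166.82 next round, worth 0.79 × 166.82 = 131.7878 now. The client offers 131.7878 and keeps 200 − 131.7878 = 68.2122.
So by rejecting in round 1, the client gets 68.2122 next round, worth 0.79 × 68.2122 = 53.887638 now.
Offer 67 ≥ 53.887638, so the client accepts.

Accept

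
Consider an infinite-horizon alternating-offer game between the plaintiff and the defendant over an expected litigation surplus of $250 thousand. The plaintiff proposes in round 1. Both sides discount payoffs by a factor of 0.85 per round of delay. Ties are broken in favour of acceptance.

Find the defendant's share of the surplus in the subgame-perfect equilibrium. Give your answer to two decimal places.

114.86

When the plaintiff proposes, the defendant accepts any offer worth at least 0.85 times what the defendant would get by proposing next round; and vice versa.
This gives x = 250 − 0.85y and y = 250 − 0.85x, where x and y are each side's share when it proposes.
Hence (1 − 0.85·0.85)x = 250(1 − 0.85), i.e. 0.2775·x = 37.5.
x ≈ 135.1351; the defendant's share is 250 − x ≈ 114.8649.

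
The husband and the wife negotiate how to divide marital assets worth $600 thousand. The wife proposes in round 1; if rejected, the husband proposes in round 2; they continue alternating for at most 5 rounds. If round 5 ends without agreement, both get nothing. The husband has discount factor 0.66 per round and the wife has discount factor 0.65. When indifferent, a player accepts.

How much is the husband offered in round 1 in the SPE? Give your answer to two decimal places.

Round 5 (the wife proposes): the husband will accept anything ≥ 0, so the wife offers 0 and keeps 600.
Round 4 (the husband proposes): the wife can get 600 next round, worth 0.65 × 600 = 390 now, so the husband offers 390, keeping 210.
Round 3 (the wife proposes): the husband can get 210 next round, worth 0.66 × 210 = 138.6 now. The wife offers 138.6 and keeps 600 − 138.6 = 461.4.
Round 2 (the husband proposes): the wife can get 461.4 next round, worth 0.65 × 461.4 = 299.91 now. The husband offers 299.91 and keeps 600 − 299.91 = 300.09.
Round 1 (the wife proposes): the husband can get 300.09 next round, worth 0.66 × 300.09 = 198.0594 now. The wife offers 198.0594 and keeps 600 − 198.0594 = 401.9406.

198.06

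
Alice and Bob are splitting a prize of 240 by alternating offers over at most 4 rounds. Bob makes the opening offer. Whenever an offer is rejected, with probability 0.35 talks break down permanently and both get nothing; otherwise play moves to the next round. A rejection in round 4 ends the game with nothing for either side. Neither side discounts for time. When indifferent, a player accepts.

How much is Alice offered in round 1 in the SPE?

120.51

Round 4 (Alice proposes): rejection yields 0 for Bob; Alice offers 0 and keeps 240.
Round 3 (Bob proposes): rejecting gives Alice an expected 0.65 × 240 = 156, so Bob offers 156, keeping 84.
Round 2 (Alice proposes): rejecting gives Bob an expected 0.65 × 84 = 54.6. Alice offers 54.6 and keeps 240 − 54.6 = 185.4.
Round 1 (Bob proposes): rejecting gives Alice an expected 0.65 × 185.4 = 120.51; Bob offers that and keeps 119.49.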